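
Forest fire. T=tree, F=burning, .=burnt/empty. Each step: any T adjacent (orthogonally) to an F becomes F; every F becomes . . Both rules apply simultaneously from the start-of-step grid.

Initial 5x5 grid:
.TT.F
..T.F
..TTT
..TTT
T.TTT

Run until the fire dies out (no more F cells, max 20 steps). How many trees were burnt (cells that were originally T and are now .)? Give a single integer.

Answer: 12

Derivation:
Step 1: +1 fires, +2 burnt (F count now 1)
Step 2: +2 fires, +1 burnt (F count now 2)
Step 3: +3 fires, +2 burnt (F count now 3)
Step 4: +3 fires, +3 burnt (F count now 3)
Step 5: +2 fires, +3 burnt (F count now 2)
Step 6: +1 fires, +2 burnt (F count now 1)
Step 7: +0 fires, +1 burnt (F count now 0)
Fire out after step 7
Initially T: 13, now '.': 24
Total burnt (originally-T cells now '.'): 12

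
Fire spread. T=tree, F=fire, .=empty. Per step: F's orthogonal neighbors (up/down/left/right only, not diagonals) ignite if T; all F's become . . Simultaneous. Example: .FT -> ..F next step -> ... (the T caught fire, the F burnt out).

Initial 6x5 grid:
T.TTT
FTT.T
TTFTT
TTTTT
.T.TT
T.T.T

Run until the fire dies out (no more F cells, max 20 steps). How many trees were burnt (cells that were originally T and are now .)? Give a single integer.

Step 1: +7 fires, +2 burnt (F count now 7)
Step 2: +5 fires, +7 burnt (F count now 5)
Step 3: +5 fires, +5 burnt (F count now 5)
Step 4: +2 fires, +5 burnt (F count now 2)
Step 5: +1 fires, +2 burnt (F count now 1)
Step 6: +0 fires, +1 burnt (F count now 0)
Fire out after step 6
Initially T: 22, now '.': 28
Total burnt (originally-T cells now '.'): 20

Answer: 20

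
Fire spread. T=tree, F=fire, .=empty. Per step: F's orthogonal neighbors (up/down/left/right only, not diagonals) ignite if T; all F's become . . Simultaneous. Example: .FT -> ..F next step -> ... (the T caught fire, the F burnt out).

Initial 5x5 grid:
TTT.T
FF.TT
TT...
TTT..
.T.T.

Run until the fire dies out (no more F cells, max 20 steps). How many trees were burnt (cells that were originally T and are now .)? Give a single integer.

Answer: 9

Derivation:
Step 1: +4 fires, +2 burnt (F count now 4)
Step 2: +3 fires, +4 burnt (F count now 3)
Step 3: +2 fires, +3 burnt (F count now 2)
Step 4: +0 fires, +2 burnt (F count now 0)
Fire out after step 4
Initially T: 13, now '.': 21
Total burnt (originally-T cells now '.'): 9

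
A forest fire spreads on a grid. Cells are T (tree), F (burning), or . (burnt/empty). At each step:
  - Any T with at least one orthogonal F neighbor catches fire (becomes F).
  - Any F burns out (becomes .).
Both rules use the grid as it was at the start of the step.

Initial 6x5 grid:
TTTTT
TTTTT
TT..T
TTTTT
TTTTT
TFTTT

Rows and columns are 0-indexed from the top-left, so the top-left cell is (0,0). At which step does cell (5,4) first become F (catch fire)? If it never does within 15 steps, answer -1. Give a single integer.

Step 1: cell (5,4)='T' (+3 fires, +1 burnt)
Step 2: cell (5,4)='T' (+4 fires, +3 burnt)
Step 3: cell (5,4)='F' (+5 fires, +4 burnt)
  -> target ignites at step 3
Step 4: cell (5,4)='.' (+4 fires, +5 burnt)
Step 5: cell (5,4)='.' (+4 fires, +4 burnt)
Step 6: cell (5,4)='.' (+4 fires, +4 burnt)
Step 7: cell (5,4)='.' (+2 fires, +4 burnt)
Step 8: cell (5,4)='.' (+1 fires, +2 burnt)
Step 9: cell (5,4)='.' (+0 fires, +1 burnt)
  fire out at step 9

3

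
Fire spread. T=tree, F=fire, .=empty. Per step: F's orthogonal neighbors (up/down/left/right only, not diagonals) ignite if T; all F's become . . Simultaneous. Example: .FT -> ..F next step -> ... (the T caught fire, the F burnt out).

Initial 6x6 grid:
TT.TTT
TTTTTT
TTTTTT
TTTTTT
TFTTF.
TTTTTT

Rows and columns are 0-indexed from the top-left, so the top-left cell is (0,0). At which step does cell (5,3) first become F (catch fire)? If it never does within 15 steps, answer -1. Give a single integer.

Step 1: cell (5,3)='T' (+7 fires, +2 burnt)
Step 2: cell (5,3)='F' (+10 fires, +7 burnt)
  -> target ignites at step 2
Step 3: cell (5,3)='.' (+6 fires, +10 burnt)
Step 4: cell (5,3)='.' (+6 fires, +6 burnt)
Step 5: cell (5,3)='.' (+3 fires, +6 burnt)
Step 6: cell (5,3)='.' (+0 fires, +3 burnt)
  fire out at step 6

2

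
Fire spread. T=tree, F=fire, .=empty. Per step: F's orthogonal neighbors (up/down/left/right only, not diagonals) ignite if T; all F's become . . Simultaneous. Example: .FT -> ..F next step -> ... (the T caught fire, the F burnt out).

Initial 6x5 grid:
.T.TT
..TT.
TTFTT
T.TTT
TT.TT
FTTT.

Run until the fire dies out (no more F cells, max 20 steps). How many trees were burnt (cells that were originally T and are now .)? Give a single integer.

Answer: 19

Derivation:
Step 1: +6 fires, +2 burnt (F count now 6)
Step 2: +7 fires, +6 burnt (F count now 7)
Step 3: +4 fires, +7 burnt (F count now 4)
Step 4: +2 fires, +4 burnt (F count now 2)
Step 5: +0 fires, +2 burnt (F count now 0)
Fire out after step 5
Initially T: 20, now '.': 29
Total burnt (originally-T cells now '.'): 19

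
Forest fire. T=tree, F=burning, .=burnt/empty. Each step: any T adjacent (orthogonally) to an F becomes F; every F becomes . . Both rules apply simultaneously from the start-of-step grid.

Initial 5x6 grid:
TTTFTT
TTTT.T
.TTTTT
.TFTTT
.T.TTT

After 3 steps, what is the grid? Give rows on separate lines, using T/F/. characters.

Step 1: 6 trees catch fire, 2 burn out
  TTF.FT
  TTTF.T
  .TFTTT
  .F.FTT
  .T.TTT
Step 2: 8 trees catch fire, 6 burn out
  TF...F
  TTF..T
  .F.FTT
  ....FT
  .F.FTT
Step 3: 6 trees catch fire, 8 burn out
  F.....
  TF...F
  ....FT
  .....F
  ....FT

F.....
TF...F
....FT
.....F
....FT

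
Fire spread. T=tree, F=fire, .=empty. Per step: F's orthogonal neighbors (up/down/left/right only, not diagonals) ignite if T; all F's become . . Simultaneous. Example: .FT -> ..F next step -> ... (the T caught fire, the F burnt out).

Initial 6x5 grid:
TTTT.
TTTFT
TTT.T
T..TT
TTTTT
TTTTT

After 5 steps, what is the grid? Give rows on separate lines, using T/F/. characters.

Step 1: 3 trees catch fire, 1 burn out
  TTTF.
  TTF.F
  TTT.T
  T..TT
  TTTTT
  TTTTT
Step 2: 4 trees catch fire, 3 burn out
  TTF..
  TF...
  TTF.F
  T..TT
  TTTTT
  TTTTT
Step 3: 4 trees catch fire, 4 burn out
  TF...
  F....
  TF...
  T..TF
  TTTTT
  TTTTT
Step 4: 4 trees catch fire, 4 burn out
  F....
  .....
  F....
  T..F.
  TTTTF
  TTTTT
Step 5: 3 trees catch fire, 4 burn out
  .....
  .....
  .....
  F....
  TTTF.
  TTTTF

.....
.....
.....
F....
TTTF.
TTTTF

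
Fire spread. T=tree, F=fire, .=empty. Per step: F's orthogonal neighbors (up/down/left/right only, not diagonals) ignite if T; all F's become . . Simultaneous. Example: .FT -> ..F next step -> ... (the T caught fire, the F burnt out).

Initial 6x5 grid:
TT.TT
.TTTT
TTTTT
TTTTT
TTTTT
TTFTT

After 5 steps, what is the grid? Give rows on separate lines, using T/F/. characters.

Step 1: 3 trees catch fire, 1 burn out
  TT.TT
  .TTTT
  TTTTT
  TTTTT
  TTFTT
  TF.FT
Step 2: 5 trees catch fire, 3 burn out
  TT.TT
  .TTTT
  TTTTT
  TTFTT
  TF.FT
  F...F
Step 3: 5 trees catch fire, 5 burn out
  TT.TT
  .TTTT
  TTFTT
  TF.FT
  F...F
  .....
Step 4: 5 trees catch fire, 5 burn out
  TT.TT
  .TFTT
  TF.FT
  F...F
  .....
  .....
Step 5: 4 trees catch fire, 5 burn out
  TT.TT
  .F.FT
  F...F
  .....
  .....
  .....

TT.TT
.F.FT
F...F
.....
.....
.....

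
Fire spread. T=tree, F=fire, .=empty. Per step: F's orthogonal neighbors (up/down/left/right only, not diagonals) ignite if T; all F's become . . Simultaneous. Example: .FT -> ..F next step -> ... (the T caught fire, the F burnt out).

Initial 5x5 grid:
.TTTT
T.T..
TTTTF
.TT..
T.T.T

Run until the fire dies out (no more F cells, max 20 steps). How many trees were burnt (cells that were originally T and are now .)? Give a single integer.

Step 1: +1 fires, +1 burnt (F count now 1)
Step 2: +1 fires, +1 burnt (F count now 1)
Step 3: +3 fires, +1 burnt (F count now 3)
Step 4: +4 fires, +3 burnt (F count now 4)
Step 5: +3 fires, +4 burnt (F count now 3)
Step 6: +1 fires, +3 burnt (F count now 1)
Step 7: +0 fires, +1 burnt (F count now 0)
Fire out after step 7
Initially T: 15, now '.': 23
Total burnt (originally-T cells now '.'): 13

Answer: 13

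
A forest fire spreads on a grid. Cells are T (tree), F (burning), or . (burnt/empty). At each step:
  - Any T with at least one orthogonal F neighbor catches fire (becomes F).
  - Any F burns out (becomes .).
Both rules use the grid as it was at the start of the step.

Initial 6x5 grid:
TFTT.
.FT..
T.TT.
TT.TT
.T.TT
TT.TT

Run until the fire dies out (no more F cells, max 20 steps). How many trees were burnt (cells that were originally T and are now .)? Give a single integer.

Answer: 12

Derivation:
Step 1: +3 fires, +2 burnt (F count now 3)
Step 2: +2 fires, +3 burnt (F count now 2)
Step 3: +1 fires, +2 burnt (F count now 1)
Step 4: +1 fires, +1 burnt (F count now 1)
Step 5: +2 fires, +1 burnt (F count now 2)
Step 6: +2 fires, +2 burnt (F count now 2)
Step 7: +1 fires, +2 burnt (F count now 1)
Step 8: +0 fires, +1 burnt (F count now 0)
Fire out after step 8
Initially T: 18, now '.': 24
Total burnt (originally-T cells now '.'): 12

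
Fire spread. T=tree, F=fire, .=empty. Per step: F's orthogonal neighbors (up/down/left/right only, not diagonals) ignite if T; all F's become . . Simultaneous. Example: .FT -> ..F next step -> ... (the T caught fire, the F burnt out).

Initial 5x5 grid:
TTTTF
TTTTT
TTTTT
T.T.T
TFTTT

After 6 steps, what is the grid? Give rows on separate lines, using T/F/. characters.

Step 1: 4 trees catch fire, 2 burn out
  TTTF.
  TTTTF
  TTTTT
  T.T.T
  F.FTT
Step 2: 6 trees catch fire, 4 burn out
  TTF..
  TTTF.
  TTTTF
  F.F.T
  ...FT
Step 3: 7 trees catch fire, 6 burn out
  TF...
  TTF..
  FTFF.
  ....F
  ....F
Step 4: 4 trees catch fire, 7 burn out
  F....
  FF...
  .F...
  .....
  .....
Step 5: 0 trees catch fire, 4 burn out
  .....
  .....
  .....
  .....
  .....
Step 6: 0 trees catch fire, 0 burn out
  .....
  .....
  .....
  .....
  .....

.....
.....
.....
.....
.....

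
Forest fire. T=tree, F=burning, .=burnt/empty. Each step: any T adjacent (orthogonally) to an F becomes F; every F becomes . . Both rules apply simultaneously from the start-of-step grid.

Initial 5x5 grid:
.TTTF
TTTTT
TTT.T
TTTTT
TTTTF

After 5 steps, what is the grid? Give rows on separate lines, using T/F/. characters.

Step 1: 4 trees catch fire, 2 burn out
  .TTF.
  TTTTF
  TTT.T
  TTTTF
  TTTF.
Step 2: 5 trees catch fire, 4 burn out
  .TF..
  TTTF.
  TTT.F
  TTTF.
  TTF..
Step 3: 4 trees catch fire, 5 burn out
  .F...
  TTF..
  TTT..
  TTF..
  TF...
Step 4: 4 trees catch fire, 4 burn out
  .....
  TF...
  TTF..
  TF...
  F....
Step 5: 3 trees catch fire, 4 burn out
  .....
  F....
  TF...
  F....
  .....

.....
F....
TF...
F....
.....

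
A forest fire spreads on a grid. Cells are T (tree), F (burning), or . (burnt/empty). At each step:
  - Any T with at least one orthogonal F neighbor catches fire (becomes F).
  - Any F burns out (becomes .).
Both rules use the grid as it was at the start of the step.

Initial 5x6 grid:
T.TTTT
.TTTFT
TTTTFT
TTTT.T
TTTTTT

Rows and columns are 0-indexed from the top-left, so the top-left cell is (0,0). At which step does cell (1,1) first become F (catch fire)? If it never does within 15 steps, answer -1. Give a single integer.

Step 1: cell (1,1)='T' (+5 fires, +2 burnt)
Step 2: cell (1,1)='T' (+6 fires, +5 burnt)
Step 3: cell (1,1)='F' (+6 fires, +6 burnt)
  -> target ignites at step 3
Step 4: cell (1,1)='.' (+4 fires, +6 burnt)
Step 5: cell (1,1)='.' (+2 fires, +4 burnt)
Step 6: cell (1,1)='.' (+1 fires, +2 burnt)
Step 7: cell (1,1)='.' (+0 fires, +1 burnt)
  fire out at step 7

3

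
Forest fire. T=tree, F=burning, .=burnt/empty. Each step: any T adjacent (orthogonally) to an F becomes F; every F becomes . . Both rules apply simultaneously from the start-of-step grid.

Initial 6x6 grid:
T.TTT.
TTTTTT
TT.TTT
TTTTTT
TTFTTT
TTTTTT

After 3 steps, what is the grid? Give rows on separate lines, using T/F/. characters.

Step 1: 4 trees catch fire, 1 burn out
  T.TTT.
  TTTTTT
  TT.TTT
  TTFTTT
  TF.FTT
  TTFTTT
Step 2: 6 trees catch fire, 4 burn out
  T.TTT.
  TTTTTT
  TT.TTT
  TF.FTT
  F...FT
  TF.FTT
Step 3: 7 trees catch fire, 6 burn out
  T.TTT.
  TTTTTT
  TF.FTT
  F...FT
  .....F
  F...FT

T.TTT.
TTTTTT
TF.FTT
F...FT
.....F
F...FT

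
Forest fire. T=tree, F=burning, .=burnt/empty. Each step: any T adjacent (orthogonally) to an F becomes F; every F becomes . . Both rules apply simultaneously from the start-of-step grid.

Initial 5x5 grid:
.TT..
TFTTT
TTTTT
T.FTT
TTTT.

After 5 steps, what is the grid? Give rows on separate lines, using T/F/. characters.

Step 1: 7 trees catch fire, 2 burn out
  .FT..
  F.FTT
  TFFTT
  T..FT
  TTFT.
Step 2: 7 trees catch fire, 7 burn out
  ..F..
  ...FT
  F..FT
  T...F
  TF.F.
Step 3: 4 trees catch fire, 7 burn out
  .....
  ....F
  ....F
  F....
  F....
Step 4: 0 trees catch fire, 4 burn out
  .....
  .....
  .....
  .....
  .....
Step 5: 0 trees catch fire, 0 burn out
  .....
  .....
  .....
  .....
  .....

.....
.....
.....
.....
.....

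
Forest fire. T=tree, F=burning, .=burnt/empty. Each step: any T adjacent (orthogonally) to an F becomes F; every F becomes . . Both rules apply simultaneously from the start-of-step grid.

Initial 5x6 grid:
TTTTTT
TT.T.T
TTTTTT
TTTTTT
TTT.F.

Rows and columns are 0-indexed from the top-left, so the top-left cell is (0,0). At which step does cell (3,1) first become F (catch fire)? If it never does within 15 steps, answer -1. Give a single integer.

Step 1: cell (3,1)='T' (+1 fires, +1 burnt)
Step 2: cell (3,1)='T' (+3 fires, +1 burnt)
Step 3: cell (3,1)='T' (+3 fires, +3 burnt)
Step 4: cell (3,1)='F' (+5 fires, +3 burnt)
  -> target ignites at step 4
Step 5: cell (3,1)='.' (+5 fires, +5 burnt)
Step 6: cell (3,1)='.' (+5 fires, +5 burnt)
Step 7: cell (3,1)='.' (+2 fires, +5 burnt)
Step 8: cell (3,1)='.' (+1 fires, +2 burnt)
Step 9: cell (3,1)='.' (+0 fires, +1 burnt)
  fire out at step 9

4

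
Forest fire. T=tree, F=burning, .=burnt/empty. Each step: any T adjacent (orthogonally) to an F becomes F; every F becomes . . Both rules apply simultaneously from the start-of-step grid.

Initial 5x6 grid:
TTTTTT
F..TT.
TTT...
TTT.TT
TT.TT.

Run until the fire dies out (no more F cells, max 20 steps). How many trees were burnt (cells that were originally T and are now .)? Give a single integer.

Step 1: +2 fires, +1 burnt (F count now 2)
Step 2: +3 fires, +2 burnt (F count now 3)
Step 3: +4 fires, +3 burnt (F count now 4)
Step 4: +3 fires, +4 burnt (F count now 3)
Step 5: +2 fires, +3 burnt (F count now 2)
Step 6: +2 fires, +2 burnt (F count now 2)
Step 7: +0 fires, +2 burnt (F count now 0)
Fire out after step 7
Initially T: 20, now '.': 26
Total burnt (originally-T cells now '.'): 16

Answer: 16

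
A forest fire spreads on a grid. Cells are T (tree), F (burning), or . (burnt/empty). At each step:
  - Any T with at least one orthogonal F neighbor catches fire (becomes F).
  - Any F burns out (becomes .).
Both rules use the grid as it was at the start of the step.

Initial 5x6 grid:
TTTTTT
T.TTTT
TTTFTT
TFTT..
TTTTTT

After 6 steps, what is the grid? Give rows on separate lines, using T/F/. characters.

Step 1: 8 trees catch fire, 2 burn out
  TTTTTT
  T.TFTT
  TFF.FT
  F.FF..
  TFTTTT
Step 2: 8 trees catch fire, 8 burn out
  TTTFTT
  T.F.FT
  F....F
  ......
  F.FFTT
Step 3: 5 trees catch fire, 8 burn out
  TTF.FT
  F....F
  ......
  ......
  ....FT
Step 4: 4 trees catch fire, 5 burn out
  FF...F
  ......
  ......
  ......
  .....F
Step 5: 0 trees catch fire, 4 burn out
  ......
  ......
  ......
  ......
  ......
Step 6: 0 trees catch fire, 0 burn out
  ......
  ......
  ......
  ......
  ......

......
......
......
......
......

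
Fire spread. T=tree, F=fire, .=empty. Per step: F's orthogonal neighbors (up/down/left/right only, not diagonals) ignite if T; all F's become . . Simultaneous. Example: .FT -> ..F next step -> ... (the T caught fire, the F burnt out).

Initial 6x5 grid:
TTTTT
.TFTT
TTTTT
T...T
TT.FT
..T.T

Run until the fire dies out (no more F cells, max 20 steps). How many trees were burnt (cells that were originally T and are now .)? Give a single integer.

Answer: 19

Derivation:
Step 1: +5 fires, +2 burnt (F count now 5)
Step 2: +7 fires, +5 burnt (F count now 7)
Step 3: +4 fires, +7 burnt (F count now 4)
Step 4: +1 fires, +4 burnt (F count now 1)
Step 5: +1 fires, +1 burnt (F count now 1)
Step 6: +1 fires, +1 burnt (F count now 1)
Step 7: +0 fires, +1 burnt (F count now 0)
Fire out after step 7
Initially T: 20, now '.': 29
Total burnt (originally-T cells now '.'): 19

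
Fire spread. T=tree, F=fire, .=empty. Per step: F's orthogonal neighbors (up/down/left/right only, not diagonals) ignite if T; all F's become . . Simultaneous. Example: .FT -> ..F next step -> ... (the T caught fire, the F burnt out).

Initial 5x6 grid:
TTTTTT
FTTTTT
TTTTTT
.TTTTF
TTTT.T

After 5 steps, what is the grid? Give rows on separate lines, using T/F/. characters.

Step 1: 6 trees catch fire, 2 burn out
  FTTTTT
  .FTTTT
  FTTTTF
  .TTTF.
  TTTT.F
Step 2: 6 trees catch fire, 6 burn out
  .FTTTT
  ..FTTF
  .FTTF.
  .TTF..
  TTTT..
Step 3: 9 trees catch fire, 6 burn out
  ..FTTF
  ...FF.
  ..FF..
  .FF...
  TTTF..
Step 4: 4 trees catch fire, 9 burn out
  ...FF.
  ......
  ......
  ......
  TFF...
Step 5: 1 trees catch fire, 4 burn out
  ......
  ......
  ......
  ......
  F.....

......
......
......
......
F.....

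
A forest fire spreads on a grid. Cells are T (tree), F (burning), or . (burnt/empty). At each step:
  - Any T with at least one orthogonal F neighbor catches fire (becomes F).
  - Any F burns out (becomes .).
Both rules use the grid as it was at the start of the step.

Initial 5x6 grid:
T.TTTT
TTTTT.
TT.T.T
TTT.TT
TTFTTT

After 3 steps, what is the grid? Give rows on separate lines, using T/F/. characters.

Step 1: 3 trees catch fire, 1 burn out
  T.TTTT
  TTTTT.
  TT.T.T
  TTF.TT
  TF.FTT
Step 2: 3 trees catch fire, 3 burn out
  T.TTTT
  TTTTT.
  TT.T.T
  TF..TT
  F...FT
Step 3: 4 trees catch fire, 3 burn out
  T.TTTT
  TTTTT.
  TF.T.T
  F...FT
  .....F

T.TTTT
TTTTT.
TF.T.T
F...FT
.....F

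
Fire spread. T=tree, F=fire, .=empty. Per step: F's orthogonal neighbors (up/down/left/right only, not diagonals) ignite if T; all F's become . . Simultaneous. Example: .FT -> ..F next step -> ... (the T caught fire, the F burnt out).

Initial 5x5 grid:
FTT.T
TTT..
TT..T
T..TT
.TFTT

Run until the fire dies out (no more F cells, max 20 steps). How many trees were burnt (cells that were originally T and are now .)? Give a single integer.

Step 1: +4 fires, +2 burnt (F count now 4)
Step 2: +5 fires, +4 burnt (F count now 5)
Step 3: +4 fires, +5 burnt (F count now 4)
Step 4: +1 fires, +4 burnt (F count now 1)
Step 5: +0 fires, +1 burnt (F count now 0)
Fire out after step 5
Initially T: 15, now '.': 24
Total burnt (originally-T cells now '.'): 14

Answer: 14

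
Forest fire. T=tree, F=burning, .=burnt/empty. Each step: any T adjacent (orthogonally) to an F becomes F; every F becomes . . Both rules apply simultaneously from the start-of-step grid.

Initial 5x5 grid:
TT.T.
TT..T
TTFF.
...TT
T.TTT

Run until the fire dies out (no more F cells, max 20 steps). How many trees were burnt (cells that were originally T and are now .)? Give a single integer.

Answer: 11

Derivation:
Step 1: +2 fires, +2 burnt (F count now 2)
Step 2: +4 fires, +2 burnt (F count now 4)
Step 3: +4 fires, +4 burnt (F count now 4)
Step 4: +1 fires, +4 burnt (F count now 1)
Step 5: +0 fires, +1 burnt (F count now 0)
Fire out after step 5
Initially T: 14, now '.': 22
Total burnt (originally-T cells now '.'): 11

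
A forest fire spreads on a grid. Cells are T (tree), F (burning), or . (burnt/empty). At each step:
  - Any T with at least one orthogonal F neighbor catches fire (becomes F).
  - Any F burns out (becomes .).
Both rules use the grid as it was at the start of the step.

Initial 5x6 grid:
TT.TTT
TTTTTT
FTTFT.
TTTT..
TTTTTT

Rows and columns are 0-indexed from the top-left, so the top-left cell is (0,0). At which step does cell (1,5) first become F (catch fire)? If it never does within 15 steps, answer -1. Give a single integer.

Step 1: cell (1,5)='T' (+7 fires, +2 burnt)
Step 2: cell (1,5)='T' (+9 fires, +7 burnt)
Step 3: cell (1,5)='F' (+6 fires, +9 burnt)
  -> target ignites at step 3
Step 4: cell (1,5)='.' (+2 fires, +6 burnt)
Step 5: cell (1,5)='.' (+0 fires, +2 burnt)
  fire out at step 5

3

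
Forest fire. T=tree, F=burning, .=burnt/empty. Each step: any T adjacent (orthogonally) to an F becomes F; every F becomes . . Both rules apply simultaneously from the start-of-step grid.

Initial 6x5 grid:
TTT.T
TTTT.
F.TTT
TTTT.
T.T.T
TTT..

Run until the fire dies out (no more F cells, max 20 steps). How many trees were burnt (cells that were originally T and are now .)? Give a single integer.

Answer: 19

Derivation:
Step 1: +2 fires, +1 burnt (F count now 2)
Step 2: +4 fires, +2 burnt (F count now 4)
Step 3: +4 fires, +4 burnt (F count now 4)
Step 4: +6 fires, +4 burnt (F count now 6)
Step 5: +2 fires, +6 burnt (F count now 2)
Step 6: +1 fires, +2 burnt (F count now 1)
Step 7: +0 fires, +1 burnt (F count now 0)
Fire out after step 7
Initially T: 21, now '.': 28
Total burnt (originally-T cells now '.'): 19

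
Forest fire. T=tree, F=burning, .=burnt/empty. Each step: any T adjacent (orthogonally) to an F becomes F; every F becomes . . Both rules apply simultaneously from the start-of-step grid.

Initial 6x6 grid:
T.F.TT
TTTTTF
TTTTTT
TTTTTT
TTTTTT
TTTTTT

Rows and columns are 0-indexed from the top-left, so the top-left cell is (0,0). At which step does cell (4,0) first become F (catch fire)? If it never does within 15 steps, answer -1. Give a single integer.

Step 1: cell (4,0)='T' (+4 fires, +2 burnt)
Step 2: cell (4,0)='T' (+6 fires, +4 burnt)
Step 3: cell (4,0)='T' (+6 fires, +6 burnt)
Step 4: cell (4,0)='T' (+7 fires, +6 burnt)
Step 5: cell (4,0)='T' (+5 fires, +7 burnt)
Step 6: cell (4,0)='F' (+3 fires, +5 burnt)
  -> target ignites at step 6
Step 7: cell (4,0)='.' (+1 fires, +3 burnt)
Step 8: cell (4,0)='.' (+0 fires, +1 burnt)
  fire out at step 8

6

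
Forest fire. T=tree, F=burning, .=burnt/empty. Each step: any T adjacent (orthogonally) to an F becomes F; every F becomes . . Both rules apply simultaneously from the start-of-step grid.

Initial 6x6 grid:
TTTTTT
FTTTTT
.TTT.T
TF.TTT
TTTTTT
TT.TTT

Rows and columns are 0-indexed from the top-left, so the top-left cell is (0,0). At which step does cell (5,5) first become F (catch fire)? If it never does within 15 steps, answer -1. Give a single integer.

Step 1: cell (5,5)='T' (+5 fires, +2 burnt)
Step 2: cell (5,5)='T' (+6 fires, +5 burnt)
Step 3: cell (5,5)='T' (+5 fires, +6 burnt)
Step 4: cell (5,5)='T' (+5 fires, +5 burnt)
Step 5: cell (5,5)='T' (+5 fires, +5 burnt)
Step 6: cell (5,5)='F' (+4 fires, +5 burnt)
  -> target ignites at step 6
Step 7: cell (5,5)='.' (+0 fires, +4 burnt)
  fire out at step 7

6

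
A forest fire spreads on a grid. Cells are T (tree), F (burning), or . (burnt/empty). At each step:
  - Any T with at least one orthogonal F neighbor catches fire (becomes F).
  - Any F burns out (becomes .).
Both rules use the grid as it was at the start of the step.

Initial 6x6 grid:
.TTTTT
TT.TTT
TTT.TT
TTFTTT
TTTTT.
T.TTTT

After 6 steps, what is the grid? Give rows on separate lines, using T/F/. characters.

Step 1: 4 trees catch fire, 1 burn out
  .TTTTT
  TT.TTT
  TTF.TT
  TF.FTT
  TTFTT.
  T.TTTT
Step 2: 6 trees catch fire, 4 burn out
  .TTTTT
  TT.TTT
  TF..TT
  F...FT
  TF.FT.
  T.FTTT
Step 3: 7 trees catch fire, 6 burn out
  .TTTTT
  TF.TTT
  F...FT
  .....F
  F...F.
  T..FTT
Step 4: 6 trees catch fire, 7 burn out
  .FTTTT
  F..TFT
  .....F
  ......
  ......
  F...FT
Step 5: 5 trees catch fire, 6 burn out
  ..FTFT
  ...F.F
  ......
  ......
  ......
  .....F
Step 6: 2 trees catch fire, 5 burn out
  ...F.F
  ......
  ......
  ......
  ......
  ......

...F.F
......
......
......
......
......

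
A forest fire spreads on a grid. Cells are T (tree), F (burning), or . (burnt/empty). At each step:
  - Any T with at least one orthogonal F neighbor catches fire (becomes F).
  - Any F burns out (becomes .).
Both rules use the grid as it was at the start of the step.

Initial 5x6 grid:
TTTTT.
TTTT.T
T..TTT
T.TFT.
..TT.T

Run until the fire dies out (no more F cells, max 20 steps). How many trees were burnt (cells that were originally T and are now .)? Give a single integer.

Step 1: +4 fires, +1 burnt (F count now 4)
Step 2: +3 fires, +4 burnt (F count now 3)
Step 3: +3 fires, +3 burnt (F count now 3)
Step 4: +4 fires, +3 burnt (F count now 4)
Step 5: +2 fires, +4 burnt (F count now 2)
Step 6: +2 fires, +2 burnt (F count now 2)
Step 7: +1 fires, +2 burnt (F count now 1)
Step 8: +0 fires, +1 burnt (F count now 0)
Fire out after step 8
Initially T: 20, now '.': 29
Total burnt (originally-T cells now '.'): 19

Answer: 19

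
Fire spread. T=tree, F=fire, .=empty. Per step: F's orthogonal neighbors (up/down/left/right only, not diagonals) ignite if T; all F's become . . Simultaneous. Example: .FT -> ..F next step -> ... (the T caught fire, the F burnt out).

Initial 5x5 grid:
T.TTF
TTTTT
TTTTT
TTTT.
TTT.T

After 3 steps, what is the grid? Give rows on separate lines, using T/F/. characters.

Step 1: 2 trees catch fire, 1 burn out
  T.TF.
  TTTTF
  TTTTT
  TTTT.
  TTT.T
Step 2: 3 trees catch fire, 2 burn out
  T.F..
  TTTF.
  TTTTF
  TTTT.
  TTT.T
Step 3: 2 trees catch fire, 3 burn out
  T....
  TTF..
  TTTF.
  TTTT.
  TTT.T

T....
TTF..
TTTF.
TTTT.
TTT.T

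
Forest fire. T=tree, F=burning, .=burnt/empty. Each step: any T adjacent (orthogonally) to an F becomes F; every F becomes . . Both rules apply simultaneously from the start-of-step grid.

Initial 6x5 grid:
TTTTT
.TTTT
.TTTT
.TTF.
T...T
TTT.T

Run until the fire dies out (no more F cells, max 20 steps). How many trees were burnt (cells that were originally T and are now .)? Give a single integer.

Step 1: +2 fires, +1 burnt (F count now 2)
Step 2: +4 fires, +2 burnt (F count now 4)
Step 3: +4 fires, +4 burnt (F count now 4)
Step 4: +3 fires, +4 burnt (F count now 3)
Step 5: +1 fires, +3 burnt (F count now 1)
Step 6: +1 fires, +1 burnt (F count now 1)
Step 7: +0 fires, +1 burnt (F count now 0)
Fire out after step 7
Initially T: 21, now '.': 24
Total burnt (originally-T cells now '.'): 15

Answer: 15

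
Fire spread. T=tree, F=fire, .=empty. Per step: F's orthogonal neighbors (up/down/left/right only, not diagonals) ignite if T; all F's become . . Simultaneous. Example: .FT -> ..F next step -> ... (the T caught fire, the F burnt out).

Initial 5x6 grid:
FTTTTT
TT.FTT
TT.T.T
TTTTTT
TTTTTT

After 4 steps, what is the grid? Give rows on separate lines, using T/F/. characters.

Step 1: 5 trees catch fire, 2 burn out
  .FTFTT
  FT..FT
  TT.F.T
  TTTTTT
  TTTTTT
Step 2: 6 trees catch fire, 5 burn out
  ..F.FT
  .F...F
  FT...T
  TTTFTT
  TTTTTT
Step 3: 7 trees catch fire, 6 burn out
  .....F
  ......
  .F...F
  FTF.FT
  TTTFTT
Step 4: 5 trees catch fire, 7 burn out
  ......
  ......
  ......
  .F...F
  FTF.FT

......
......
......
.F...F
FTF.FT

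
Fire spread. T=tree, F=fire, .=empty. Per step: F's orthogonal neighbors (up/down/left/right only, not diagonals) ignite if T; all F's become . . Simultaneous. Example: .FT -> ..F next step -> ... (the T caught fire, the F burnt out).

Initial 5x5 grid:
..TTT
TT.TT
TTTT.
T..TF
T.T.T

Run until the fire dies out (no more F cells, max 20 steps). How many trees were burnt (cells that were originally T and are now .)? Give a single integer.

Answer: 15

Derivation:
Step 1: +2 fires, +1 burnt (F count now 2)
Step 2: +1 fires, +2 burnt (F count now 1)
Step 3: +2 fires, +1 burnt (F count now 2)
Step 4: +3 fires, +2 burnt (F count now 3)
Step 5: +4 fires, +3 burnt (F count now 4)
Step 6: +2 fires, +4 burnt (F count now 2)
Step 7: +1 fires, +2 burnt (F count now 1)
Step 8: +0 fires, +1 burnt (F count now 0)
Fire out after step 8
Initially T: 16, now '.': 24
Total burnt (originally-T cells now '.'): 15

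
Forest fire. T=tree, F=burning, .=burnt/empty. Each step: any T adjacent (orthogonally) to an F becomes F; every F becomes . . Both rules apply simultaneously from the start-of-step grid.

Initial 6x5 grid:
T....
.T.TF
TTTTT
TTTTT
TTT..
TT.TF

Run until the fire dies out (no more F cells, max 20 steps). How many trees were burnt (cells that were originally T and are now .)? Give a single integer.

Answer: 18

Derivation:
Step 1: +3 fires, +2 burnt (F count now 3)
Step 2: +2 fires, +3 burnt (F count now 2)
Step 3: +2 fires, +2 burnt (F count now 2)
Step 4: +2 fires, +2 burnt (F count now 2)
Step 5: +4 fires, +2 burnt (F count now 4)
Step 6: +2 fires, +4 burnt (F count now 2)
Step 7: +2 fires, +2 burnt (F count now 2)
Step 8: +1 fires, +2 burnt (F count now 1)
Step 9: +0 fires, +1 burnt (F count now 0)
Fire out after step 9
Initially T: 19, now '.': 29
Total burnt (originally-T cells now '.'): 18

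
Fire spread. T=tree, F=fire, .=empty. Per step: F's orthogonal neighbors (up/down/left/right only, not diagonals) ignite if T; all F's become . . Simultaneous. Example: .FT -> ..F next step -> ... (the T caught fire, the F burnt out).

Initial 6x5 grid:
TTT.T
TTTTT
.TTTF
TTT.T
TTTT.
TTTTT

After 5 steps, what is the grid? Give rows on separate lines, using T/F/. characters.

Step 1: 3 trees catch fire, 1 burn out
  TTT.T
  TTTTF
  .TTF.
  TTT.F
  TTTT.
  TTTTT
Step 2: 3 trees catch fire, 3 burn out
  TTT.F
  TTTF.
  .TF..
  TTT..
  TTTT.
  TTTTT
Step 3: 3 trees catch fire, 3 burn out
  TTT..
  TTF..
  .F...
  TTF..
  TTTT.
  TTTTT
Step 4: 4 trees catch fire, 3 burn out
  TTF..
  TF...
  .....
  TF...
  TTFT.
  TTTTT
Step 5: 6 trees catch fire, 4 burn out
  TF...
  F....
  .....
  F....
  TF.F.
  TTFTT

TF...
F....
.....
F....
TF.F.
TTFTT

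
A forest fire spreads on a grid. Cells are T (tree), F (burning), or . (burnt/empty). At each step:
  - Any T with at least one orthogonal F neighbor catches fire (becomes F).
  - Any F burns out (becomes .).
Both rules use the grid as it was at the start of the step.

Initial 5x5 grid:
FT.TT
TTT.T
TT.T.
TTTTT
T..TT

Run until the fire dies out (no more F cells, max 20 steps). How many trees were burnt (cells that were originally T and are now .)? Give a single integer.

Answer: 15

Derivation:
Step 1: +2 fires, +1 burnt (F count now 2)
Step 2: +2 fires, +2 burnt (F count now 2)
Step 3: +3 fires, +2 burnt (F count now 3)
Step 4: +2 fires, +3 burnt (F count now 2)
Step 5: +1 fires, +2 burnt (F count now 1)
Step 6: +1 fires, +1 burnt (F count now 1)
Step 7: +3 fires, +1 burnt (F count now 3)
Step 8: +1 fires, +3 burnt (F count now 1)
Step 9: +0 fires, +1 burnt (F count now 0)
Fire out after step 9
Initially T: 18, now '.': 22
Total burnt (originally-T cells now '.'): 15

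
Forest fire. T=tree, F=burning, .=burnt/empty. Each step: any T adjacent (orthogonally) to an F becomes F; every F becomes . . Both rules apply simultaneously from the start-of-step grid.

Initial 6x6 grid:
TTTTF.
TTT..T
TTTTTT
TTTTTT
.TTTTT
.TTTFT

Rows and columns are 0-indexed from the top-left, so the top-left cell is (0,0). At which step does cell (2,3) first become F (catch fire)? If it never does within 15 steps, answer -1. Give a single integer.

Step 1: cell (2,3)='T' (+4 fires, +2 burnt)
Step 2: cell (2,3)='T' (+5 fires, +4 burnt)
Step 3: cell (2,3)='T' (+7 fires, +5 burnt)
Step 4: cell (2,3)='F' (+7 fires, +7 burnt)
  -> target ignites at step 4
Step 5: cell (2,3)='.' (+4 fires, +7 burnt)
Step 6: cell (2,3)='.' (+2 fires, +4 burnt)
Step 7: cell (2,3)='.' (+0 fires, +2 burnt)
  fire out at step 7

4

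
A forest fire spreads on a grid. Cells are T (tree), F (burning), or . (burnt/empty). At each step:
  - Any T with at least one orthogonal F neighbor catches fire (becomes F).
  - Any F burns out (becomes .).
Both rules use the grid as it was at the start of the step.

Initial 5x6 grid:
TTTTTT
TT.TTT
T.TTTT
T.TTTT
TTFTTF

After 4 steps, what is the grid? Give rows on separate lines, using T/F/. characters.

Step 1: 5 trees catch fire, 2 burn out
  TTTTTT
  TT.TTT
  T.TTTT
  T.FTTF
  TF.FF.
Step 2: 5 trees catch fire, 5 burn out
  TTTTTT
  TT.TTT
  T.FTTF
  T..FF.
  F.....
Step 3: 4 trees catch fire, 5 burn out
  TTTTTT
  TT.TTF
  T..FF.
  F.....
  ......
Step 4: 4 trees catch fire, 4 burn out
  TTTTTF
  TT.FF.
  F.....
  ......
  ......

TTTTTF
TT.FF.
F.....
......
......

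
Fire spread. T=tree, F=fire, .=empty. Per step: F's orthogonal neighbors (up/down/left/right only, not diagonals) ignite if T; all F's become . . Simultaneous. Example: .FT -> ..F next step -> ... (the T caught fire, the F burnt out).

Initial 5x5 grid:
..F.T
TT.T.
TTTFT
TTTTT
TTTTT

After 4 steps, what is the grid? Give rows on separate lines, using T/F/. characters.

Step 1: 4 trees catch fire, 2 burn out
  ....T
  TT.F.
  TTF.F
  TTTFT
  TTTTT
Step 2: 4 trees catch fire, 4 burn out
  ....T
  TT...
  TF...
  TTF.F
  TTTFT
Step 3: 5 trees catch fire, 4 burn out
  ....T
  TF...
  F....
  TF...
  TTF.F
Step 4: 3 trees catch fire, 5 burn out
  ....T
  F....
  .....
  F....
  TF...

....T
F....
.....
F....
TF...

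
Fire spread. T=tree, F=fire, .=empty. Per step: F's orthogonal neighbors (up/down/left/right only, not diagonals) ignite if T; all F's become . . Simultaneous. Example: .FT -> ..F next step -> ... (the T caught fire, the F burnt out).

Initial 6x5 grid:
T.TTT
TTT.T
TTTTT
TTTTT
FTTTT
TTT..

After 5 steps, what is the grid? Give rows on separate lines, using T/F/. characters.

Step 1: 3 trees catch fire, 1 burn out
  T.TTT
  TTT.T
  TTTTT
  FTTTT
  .FTTT
  FTT..
Step 2: 4 trees catch fire, 3 burn out
  T.TTT
  TTT.T
  FTTTT
  .FTTT
  ..FTT
  .FT..
Step 3: 5 trees catch fire, 4 burn out
  T.TTT
  FTT.T
  .FTTT
  ..FTT
  ...FT
  ..F..
Step 4: 5 trees catch fire, 5 burn out
  F.TTT
  .FT.T
  ..FTT
  ...FT
  ....F
  .....
Step 5: 3 trees catch fire, 5 burn out
  ..TTT
  ..F.T
  ...FT
  ....F
  .....
  .....

..TTT
..F.T
...FT
....F
.....
.....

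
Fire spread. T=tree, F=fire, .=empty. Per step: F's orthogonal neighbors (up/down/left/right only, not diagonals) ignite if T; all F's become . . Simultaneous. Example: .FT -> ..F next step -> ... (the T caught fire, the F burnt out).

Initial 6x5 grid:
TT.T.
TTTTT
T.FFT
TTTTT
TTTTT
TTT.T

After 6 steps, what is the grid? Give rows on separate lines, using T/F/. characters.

Step 1: 5 trees catch fire, 2 burn out
  TT.T.
  TTFFT
  T...F
  TTFFT
  TTTTT
  TTT.T
Step 2: 7 trees catch fire, 5 burn out
  TT.F.
  TF..F
  T....
  TF..F
  TTFFT
  TTT.T
Step 3: 6 trees catch fire, 7 burn out
  TF...
  F....
  T....
  F....
  TF..F
  TTF.T
Step 4: 5 trees catch fire, 6 burn out
  F....
  .....
  F....
  .....
  F....
  TF..F
Step 5: 1 trees catch fire, 5 burn out
  .....
  .....
  .....
  .....
  .....
  F....
Step 6: 0 trees catch fire, 1 burn out
  .....
  .....
  .....
  .....
  .....
  .....

.....
.....
.....
.....
.....
.....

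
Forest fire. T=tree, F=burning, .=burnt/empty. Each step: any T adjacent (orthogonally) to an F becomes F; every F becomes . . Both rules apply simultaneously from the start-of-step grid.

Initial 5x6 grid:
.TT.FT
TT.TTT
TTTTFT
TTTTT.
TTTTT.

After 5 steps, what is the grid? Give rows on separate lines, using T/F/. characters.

Step 1: 5 trees catch fire, 2 burn out
  .TT..F
  TT.TFT
  TTTF.F
  TTTTF.
  TTTTT.
Step 2: 5 trees catch fire, 5 burn out
  .TT...
  TT.F.F
  TTF...
  TTTF..
  TTTTF.
Step 3: 3 trees catch fire, 5 burn out
  .TT...
  TT....
  TF....
  TTF...
  TTTF..
Step 4: 4 trees catch fire, 3 burn out
  .TT...
  TF....
  F.....
  TF....
  TTF...
Step 5: 4 trees catch fire, 4 burn out
  .FT...
  F.....
  ......
  F.....
  TF....

.FT...
F.....
......
F.....
TF....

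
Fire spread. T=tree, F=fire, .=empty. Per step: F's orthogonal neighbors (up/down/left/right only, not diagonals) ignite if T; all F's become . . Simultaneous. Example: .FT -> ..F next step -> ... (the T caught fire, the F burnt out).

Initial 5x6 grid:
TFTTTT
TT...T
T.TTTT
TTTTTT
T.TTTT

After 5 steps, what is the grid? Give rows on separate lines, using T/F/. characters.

Step 1: 3 trees catch fire, 1 burn out
  F.FTTT
  TF...T
  T.TTTT
  TTTTTT
  T.TTTT
Step 2: 2 trees catch fire, 3 burn out
  ...FTT
  F....T
  T.TTTT
  TTTTTT
  T.TTTT
Step 3: 2 trees catch fire, 2 burn out
  ....FT
  .....T
  F.TTTT
  TTTTTT
  T.TTTT
Step 4: 2 trees catch fire, 2 burn out
  .....F
  .....T
  ..TTTT
  FTTTTT
  T.TTTT
Step 5: 3 trees catch fire, 2 burn out
  ......
  .....F
  ..TTTT
  .FTTTT
  F.TTTT

......
.....F
..TTTT
.FTTTT
F.TTTT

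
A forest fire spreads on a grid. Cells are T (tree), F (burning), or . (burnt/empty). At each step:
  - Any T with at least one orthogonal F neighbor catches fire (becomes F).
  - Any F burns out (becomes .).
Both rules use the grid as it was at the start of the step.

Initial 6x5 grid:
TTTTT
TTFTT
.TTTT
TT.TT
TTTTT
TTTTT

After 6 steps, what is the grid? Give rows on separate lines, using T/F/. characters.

Step 1: 4 trees catch fire, 1 burn out
  TTFTT
  TF.FT
  .TFTT
  TT.TT
  TTTTT
  TTTTT
Step 2: 6 trees catch fire, 4 burn out
  TF.FT
  F...F
  .F.FT
  TT.TT
  TTTTT
  TTTTT
Step 3: 5 trees catch fire, 6 burn out
  F...F
  .....
  ....F
  TF.FT
  TTTTT
  TTTTT
Step 4: 4 trees catch fire, 5 burn out
  .....
  .....
  .....
  F...F
  TFTFT
  TTTTT
Step 5: 5 trees catch fire, 4 burn out
  .....
  .....
  .....
  .....
  F.F.F
  TFTFT
Step 6: 3 trees catch fire, 5 burn out
  .....
  .....
  .....
  .....
  .....
  F.F.F

.....
.....
.....
.....
.....
F.F.F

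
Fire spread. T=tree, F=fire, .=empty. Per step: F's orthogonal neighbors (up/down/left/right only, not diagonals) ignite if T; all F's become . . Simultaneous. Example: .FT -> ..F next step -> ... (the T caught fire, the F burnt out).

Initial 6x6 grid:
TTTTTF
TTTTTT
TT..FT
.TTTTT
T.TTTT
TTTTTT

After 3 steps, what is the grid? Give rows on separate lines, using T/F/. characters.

Step 1: 5 trees catch fire, 2 burn out
  TTTTF.
  TTTTFF
  TT...F
  .TTTFT
  T.TTTT
  TTTTTT
Step 2: 5 trees catch fire, 5 burn out
  TTTF..
  TTTF..
  TT....
  .TTF.F
  T.TTFT
  TTTTTT
Step 3: 6 trees catch fire, 5 burn out
  TTF...
  TTF...
  TT....
  .TF...
  T.TF.F
  TTTTFT

TTF...
TTF...
TT....
.TF...
T.TF.F
TTTTFT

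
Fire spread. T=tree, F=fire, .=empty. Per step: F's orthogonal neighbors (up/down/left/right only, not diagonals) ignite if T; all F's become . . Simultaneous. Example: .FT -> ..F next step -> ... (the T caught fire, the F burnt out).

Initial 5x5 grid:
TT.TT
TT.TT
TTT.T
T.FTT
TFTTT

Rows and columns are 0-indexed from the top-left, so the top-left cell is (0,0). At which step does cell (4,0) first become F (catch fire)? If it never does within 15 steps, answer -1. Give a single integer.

Step 1: cell (4,0)='F' (+4 fires, +2 burnt)
  -> target ignites at step 1
Step 2: cell (4,0)='.' (+4 fires, +4 burnt)
Step 3: cell (4,0)='.' (+4 fires, +4 burnt)
Step 4: cell (4,0)='.' (+3 fires, +4 burnt)
Step 5: cell (4,0)='.' (+3 fires, +3 burnt)
Step 6: cell (4,0)='.' (+1 fires, +3 burnt)
Step 7: cell (4,0)='.' (+0 fires, +1 burnt)
  fire out at step 7

1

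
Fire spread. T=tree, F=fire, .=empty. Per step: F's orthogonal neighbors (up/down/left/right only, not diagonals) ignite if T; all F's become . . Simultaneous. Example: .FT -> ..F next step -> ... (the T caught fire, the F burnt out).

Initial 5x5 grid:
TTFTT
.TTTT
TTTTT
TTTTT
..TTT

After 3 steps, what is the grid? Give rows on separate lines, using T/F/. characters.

Step 1: 3 trees catch fire, 1 burn out
  TF.FT
  .TFTT
  TTTTT
  TTTTT
  ..TTT
Step 2: 5 trees catch fire, 3 burn out
  F...F
  .F.FT
  TTFTT
  TTTTT
  ..TTT
Step 3: 4 trees catch fire, 5 burn out
  .....
  ....F
  TF.FT
  TTFTT
  ..TTT

.....
....F
TF.FT
TTFTT
..TTT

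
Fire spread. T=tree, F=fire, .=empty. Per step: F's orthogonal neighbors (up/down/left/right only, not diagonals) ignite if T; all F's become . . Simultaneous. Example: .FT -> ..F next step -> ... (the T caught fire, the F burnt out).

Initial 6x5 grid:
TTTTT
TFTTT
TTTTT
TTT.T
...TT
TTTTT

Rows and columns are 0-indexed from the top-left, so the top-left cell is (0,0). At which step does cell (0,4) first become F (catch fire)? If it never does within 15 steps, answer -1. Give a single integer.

Step 1: cell (0,4)='T' (+4 fires, +1 burnt)
Step 2: cell (0,4)='T' (+6 fires, +4 burnt)
Step 3: cell (0,4)='T' (+5 fires, +6 burnt)
Step 4: cell (0,4)='F' (+2 fires, +5 burnt)
  -> target ignites at step 4
Step 5: cell (0,4)='.' (+1 fires, +2 burnt)
Step 6: cell (0,4)='.' (+1 fires, +1 burnt)
Step 7: cell (0,4)='.' (+2 fires, +1 burnt)
Step 8: cell (0,4)='.' (+1 fires, +2 burnt)
Step 9: cell (0,4)='.' (+1 fires, +1 burnt)
Step 10: cell (0,4)='.' (+1 fires, +1 burnt)
Step 11: cell (0,4)='.' (+1 fires, +1 burnt)
Step 12: cell (0,4)='.' (+0 fires, +1 burnt)
  fire out at step 12

4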